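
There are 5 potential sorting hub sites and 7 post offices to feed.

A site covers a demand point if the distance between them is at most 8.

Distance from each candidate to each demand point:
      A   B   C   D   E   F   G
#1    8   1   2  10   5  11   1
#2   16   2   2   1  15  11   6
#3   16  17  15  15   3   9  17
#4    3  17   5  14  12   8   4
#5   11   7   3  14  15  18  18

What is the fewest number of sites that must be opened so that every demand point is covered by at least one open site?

3

Coverage sets (demand points within 8 of each site):
  #1: {A, B, C, E, G}
  #2: {B, C, D, G}
  #3: {E}
  #4: {A, C, F, G}
  #5: {B, C}
No 2 sites suffice: every size-2 union leaves at least one demand point uncovered.
But {#1, #2, #4} covers everything, so the minimum is 3.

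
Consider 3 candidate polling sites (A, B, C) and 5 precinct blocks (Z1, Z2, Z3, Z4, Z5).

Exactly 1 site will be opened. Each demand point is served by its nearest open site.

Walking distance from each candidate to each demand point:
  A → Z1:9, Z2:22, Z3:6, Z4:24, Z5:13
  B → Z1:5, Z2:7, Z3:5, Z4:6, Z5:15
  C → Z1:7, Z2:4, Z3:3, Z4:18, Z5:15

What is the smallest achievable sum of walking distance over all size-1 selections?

38

Open {B}.
  Z1→B 5, Z2→B 7, Z3→B 5, Z4→B 6, Z5→B 15  ⇒ total 38.
Compare {C}: total 47.
Compare {A}: total 74.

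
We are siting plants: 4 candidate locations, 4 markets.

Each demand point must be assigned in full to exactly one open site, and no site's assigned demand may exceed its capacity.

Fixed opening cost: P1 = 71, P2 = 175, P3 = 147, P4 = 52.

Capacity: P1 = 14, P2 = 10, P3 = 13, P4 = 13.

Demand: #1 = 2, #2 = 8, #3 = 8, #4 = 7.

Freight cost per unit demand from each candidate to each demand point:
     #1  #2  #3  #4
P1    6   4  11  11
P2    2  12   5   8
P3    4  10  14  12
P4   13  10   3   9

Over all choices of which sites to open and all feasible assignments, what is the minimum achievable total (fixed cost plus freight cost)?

Open {P1, P2, P4}; cheapest assignment that respects the capacities:
  P1 (cap 14, load 8): #2 — cost 8×4 = 32
  P2 (cap 10, load 9): #1, #4 — cost 2×2 + 7×8 = 60
  P4 (cap 13, load 8): #3 — cost 8×3 = 24
  Shipping 116, fixed 298 → total 414.
  Any other capacity-feasible assignment to {P1, P2, P4} ships for at least 116.
Compare {P1, P3, P4}: its best feasible assignment gives total 418.
Compare {P2, P3, P4}: its best feasible assignment gives total 538.
Every other set of open sites that can feasibly serve all demand totals ≥ 418 even under its best assignment. Minimum: 414.

414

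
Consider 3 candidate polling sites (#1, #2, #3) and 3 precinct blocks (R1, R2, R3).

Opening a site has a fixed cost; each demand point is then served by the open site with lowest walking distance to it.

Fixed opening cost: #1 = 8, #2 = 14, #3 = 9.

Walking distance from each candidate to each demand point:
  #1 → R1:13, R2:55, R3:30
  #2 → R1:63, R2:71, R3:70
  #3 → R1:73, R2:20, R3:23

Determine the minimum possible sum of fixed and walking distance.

Open {#1, #3}: assign each demand point to its cheapest open site.
  R1→#1 13, R2→#3 20, R3→#3 23
  walking distance 56, fixed 17 → total 73.
Compare {#1, #2, #3}: walking distance 56 + fixed 31 = 87.
Compare {#1}: walking distance 98 + fixed 8 = 106.
Compare {#1, #2}: walking distance 98 + fixed 22 = 120.
All other subsets cost ≥ 87. Minimum total cost: 73.

73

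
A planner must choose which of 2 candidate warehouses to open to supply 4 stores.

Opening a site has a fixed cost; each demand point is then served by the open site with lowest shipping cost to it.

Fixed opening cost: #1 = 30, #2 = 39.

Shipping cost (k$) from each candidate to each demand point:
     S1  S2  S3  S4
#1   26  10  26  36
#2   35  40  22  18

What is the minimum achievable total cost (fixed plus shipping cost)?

Open {#1}: assign each demand point to its cheapest open site.
  S1→#1 26, S2→#1 10, S3→#1 26, S4→#1 36
  shipping cost 98, fixed 30 → total 128.
Compare {#1, #2}: shipping cost 76 + fixed 69 = 145.
Compare {#2}: shipping cost 115 + fixed 39 = 154.

128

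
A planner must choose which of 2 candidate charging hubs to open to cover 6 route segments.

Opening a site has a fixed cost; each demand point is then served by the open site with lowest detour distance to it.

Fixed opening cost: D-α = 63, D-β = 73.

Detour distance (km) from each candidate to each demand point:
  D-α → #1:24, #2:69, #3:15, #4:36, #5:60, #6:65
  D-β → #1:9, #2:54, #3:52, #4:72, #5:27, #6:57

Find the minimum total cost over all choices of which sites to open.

Open {D-α}: assign each demand point to its cheapest open site.
  #1→D-α 24, #2→D-α 69, #3→D-α 15, #4→D-α 36, #5→D-α 60, #6→D-α 65
  detour distance 269, fixed 63 → total 332.
Compare {D-α, D-β}: detour distance 198 + fixed 136 = 334.
Compare {D-β}: detour distance 271 + fixed 73 = 344.

332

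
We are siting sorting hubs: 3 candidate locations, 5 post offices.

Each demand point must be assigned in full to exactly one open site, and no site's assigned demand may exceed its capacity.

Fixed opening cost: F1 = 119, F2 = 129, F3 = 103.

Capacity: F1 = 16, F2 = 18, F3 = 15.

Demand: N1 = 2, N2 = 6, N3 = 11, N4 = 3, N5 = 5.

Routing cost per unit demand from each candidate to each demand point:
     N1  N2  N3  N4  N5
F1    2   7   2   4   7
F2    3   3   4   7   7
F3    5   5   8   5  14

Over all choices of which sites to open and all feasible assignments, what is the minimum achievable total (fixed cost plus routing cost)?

Open {F1, F3}; cheapest assignment that respects the capacities:
  F1 (cap 16, load 16): N3, N5 — cost 11×2 + 5×7 = 57
  F3 (cap 15, load 11): N1, N2, N4 — cost 2×5 + 6×5 + 3×5 = 55
  Shipping 112, fixed 222 → total 334.
  Any other capacity-feasible assignment to {F1, F3} ships for at least 112.
Compare {F1, F2}: its best feasible assignment gives total 339.
Compare {F2, F3}: its best feasible assignment gives total 362.
Every other set of open sites that can feasibly serve all demand totals ≥ 339 even under its best assignment. Minimum: 334.

334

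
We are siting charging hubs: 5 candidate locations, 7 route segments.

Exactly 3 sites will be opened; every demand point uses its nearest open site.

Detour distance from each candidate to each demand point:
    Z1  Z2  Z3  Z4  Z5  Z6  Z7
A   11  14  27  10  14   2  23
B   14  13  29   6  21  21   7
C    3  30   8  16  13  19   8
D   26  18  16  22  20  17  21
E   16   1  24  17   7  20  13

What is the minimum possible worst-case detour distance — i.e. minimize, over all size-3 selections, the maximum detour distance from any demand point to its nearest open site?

10

Open {A, C, E}.
  Farthest demand point is Z4 at detour distance 10 (to A); all others are ≤ 10.
With {A, B, C} the worst case is 13.
With {A, C, D} the worst case is 14.
No size-3 selection achieves below 10.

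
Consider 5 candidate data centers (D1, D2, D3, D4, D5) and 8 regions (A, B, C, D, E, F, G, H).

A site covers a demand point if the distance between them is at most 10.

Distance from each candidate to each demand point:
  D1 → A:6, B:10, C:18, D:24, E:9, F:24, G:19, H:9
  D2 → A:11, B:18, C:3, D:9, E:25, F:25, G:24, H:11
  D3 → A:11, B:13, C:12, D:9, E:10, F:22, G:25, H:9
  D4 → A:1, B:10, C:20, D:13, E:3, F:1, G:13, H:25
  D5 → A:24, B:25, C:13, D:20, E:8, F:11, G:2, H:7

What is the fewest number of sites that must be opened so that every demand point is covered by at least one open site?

3

Coverage sets (demand points within 10 of each site):
  D1: {A, B, E, H}
  D2: {C, D}
  D3: {D, E, H}
  D4: {A, B, E, F}
  D5: {E, G, H}
No 2 sites suffice: every size-2 union leaves at least one demand point uncovered.
But {D2, D4, D5} covers everything, so the minimum is 3.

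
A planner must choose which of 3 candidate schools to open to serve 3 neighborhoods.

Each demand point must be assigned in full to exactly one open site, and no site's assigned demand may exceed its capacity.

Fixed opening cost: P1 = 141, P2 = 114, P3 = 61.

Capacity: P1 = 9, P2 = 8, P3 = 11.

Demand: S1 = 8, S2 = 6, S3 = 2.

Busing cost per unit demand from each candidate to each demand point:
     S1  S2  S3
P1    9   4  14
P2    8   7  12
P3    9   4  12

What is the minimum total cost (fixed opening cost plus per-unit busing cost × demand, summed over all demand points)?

Open {P2, P3}; cheapest assignment that respects the capacities:
  P2 (cap 8, load 8): S1 — cost 8×8 = 64
  P3 (cap 11, load 8): S2, S3 — cost 6×4 + 2×12 = 48
  Shipping 112, fixed 175 → total 287.
  Any other capacity-feasible assignment to {P2, P3} ships for at least 112.
Compare {P1, P3}: its best feasible assignment gives total 322.
Compare {P1, P2}: its best feasible assignment gives total 371.
Every other set of open sites that can feasibly serve all demand totals ≥ 322 even under its best assignment. Minimum: 287.

287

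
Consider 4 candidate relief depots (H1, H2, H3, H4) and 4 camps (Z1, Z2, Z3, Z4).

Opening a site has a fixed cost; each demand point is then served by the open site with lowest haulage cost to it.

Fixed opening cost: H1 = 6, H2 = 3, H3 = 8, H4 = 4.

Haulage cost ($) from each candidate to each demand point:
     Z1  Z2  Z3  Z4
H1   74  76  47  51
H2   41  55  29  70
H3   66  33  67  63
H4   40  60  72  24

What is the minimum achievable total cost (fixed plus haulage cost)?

Open {H2, H3, H4}: assign each demand point to its cheapest open site.
  Z1→H4 40, Z2→H3 33, Z3→H2 29, Z4→H4 24
  haulage cost 126, fixed 15 → total 141.
Compare {H1, H2, H3, H4}: haulage cost 126 + fixed 21 = 147.
Compare {H2, H4}: haulage cost 148 + fixed 7 = 155.
Compare {H1, H2, H4}: haulage cost 148 + fixed 13 = 161.
All other subsets cost ≥ 147. Minimum total cost: 141.

141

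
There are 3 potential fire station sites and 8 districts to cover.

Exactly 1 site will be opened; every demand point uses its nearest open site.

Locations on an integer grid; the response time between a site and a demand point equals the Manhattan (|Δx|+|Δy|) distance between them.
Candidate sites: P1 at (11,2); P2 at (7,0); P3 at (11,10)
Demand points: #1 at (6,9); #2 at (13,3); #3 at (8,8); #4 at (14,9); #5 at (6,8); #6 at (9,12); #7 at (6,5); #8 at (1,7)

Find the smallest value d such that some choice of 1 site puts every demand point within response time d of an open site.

13

Open {P3}.
  Farthest demand point is #8 at response time 13 (to P3); all others are ≤ 13.
With {P1} the worst case is 15.
With {P2} the worst case is 16.
No size-1 selection achieves below 13.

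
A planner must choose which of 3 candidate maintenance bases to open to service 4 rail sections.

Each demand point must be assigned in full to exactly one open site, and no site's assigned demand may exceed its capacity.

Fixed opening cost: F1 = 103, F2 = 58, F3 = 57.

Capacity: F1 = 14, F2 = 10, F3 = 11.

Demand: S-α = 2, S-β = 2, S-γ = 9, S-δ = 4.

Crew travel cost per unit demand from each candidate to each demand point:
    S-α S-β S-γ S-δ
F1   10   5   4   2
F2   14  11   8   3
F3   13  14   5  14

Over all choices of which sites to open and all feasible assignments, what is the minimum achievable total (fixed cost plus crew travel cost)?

Open {F2, F3}; cheapest assignment that respects the capacities:
  F2 (cap 10, load 6): S-β, S-δ — cost 2×11 + 4×3 = 34
  F3 (cap 11, load 11): S-α, S-γ — cost 2×13 + 9×5 = 71
  Shipping 105, fixed 115 → total 220.
  Any other capacity-feasible assignment to {F2, F3} ships for at least 105.
Compare {F1, F2}: its best feasible assignment gives total 239.
Compare {F1, F3}: its best feasible assignment gives total 243.
Every other set of open sites that can feasibly serve all demand totals ≥ 239 even under its best assignment. Minimum: 220.

220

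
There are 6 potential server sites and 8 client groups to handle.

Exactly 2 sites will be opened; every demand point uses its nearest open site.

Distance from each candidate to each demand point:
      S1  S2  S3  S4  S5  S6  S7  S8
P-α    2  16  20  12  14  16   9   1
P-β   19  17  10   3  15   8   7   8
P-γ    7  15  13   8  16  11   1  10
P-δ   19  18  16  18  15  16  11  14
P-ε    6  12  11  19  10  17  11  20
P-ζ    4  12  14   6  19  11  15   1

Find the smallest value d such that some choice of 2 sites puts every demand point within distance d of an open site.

12

Open {P-β, P-ε}.
  Farthest demand point is S2 at distance 12 (to P-ε); all others are ≤ 12.
With {P-γ, P-ε} the worst case is 12.
With {P-ε, P-ζ} the worst case is 12.
No size-2 selection achieves below 12.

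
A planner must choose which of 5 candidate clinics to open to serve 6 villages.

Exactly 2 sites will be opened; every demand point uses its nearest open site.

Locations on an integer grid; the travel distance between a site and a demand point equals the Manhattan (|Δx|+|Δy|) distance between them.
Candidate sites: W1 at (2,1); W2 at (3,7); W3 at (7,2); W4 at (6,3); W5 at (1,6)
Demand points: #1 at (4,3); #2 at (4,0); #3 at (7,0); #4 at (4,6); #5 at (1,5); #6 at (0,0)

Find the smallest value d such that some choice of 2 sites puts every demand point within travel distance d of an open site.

5

Open {W1, W4}.
  Farthest demand point is #4 at travel distance 5 (to W4); all others are ≤ 5.
With {W1, W2} the worst case is 6.
With {W1, W5} the worst case is 6.
No size-2 selection achieves below 5.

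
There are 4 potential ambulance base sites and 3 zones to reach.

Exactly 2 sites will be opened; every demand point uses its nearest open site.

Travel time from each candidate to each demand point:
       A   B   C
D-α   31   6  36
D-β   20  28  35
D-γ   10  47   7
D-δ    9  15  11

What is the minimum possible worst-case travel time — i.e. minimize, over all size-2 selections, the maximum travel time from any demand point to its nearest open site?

10

Open {D-α, D-γ}.
  Farthest demand point is A at travel time 10 (to D-γ); all others are ≤ 10.
With {D-α, D-δ} the worst case is 11.
With {D-β, D-δ} the worst case is 15.
No size-2 selection achieves below 10.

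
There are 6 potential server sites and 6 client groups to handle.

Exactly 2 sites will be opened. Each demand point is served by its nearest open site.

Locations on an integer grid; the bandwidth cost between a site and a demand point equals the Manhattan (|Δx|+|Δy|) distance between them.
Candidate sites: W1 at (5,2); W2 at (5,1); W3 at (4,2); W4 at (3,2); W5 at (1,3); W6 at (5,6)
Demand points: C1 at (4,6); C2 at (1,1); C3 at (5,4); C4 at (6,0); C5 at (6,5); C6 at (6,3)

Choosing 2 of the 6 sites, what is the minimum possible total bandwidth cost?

Open {W2, W6}.
  C1→W6 1, C2→W2 4, C3→W6 2, C4→W2 2, C5→W6 2, C6→W2 3  ⇒ total 14.
Compare {W1, W6}: total 15.
Compare {W3, W6}: total 16.
No size-2 selection does better; minimum is 14.

14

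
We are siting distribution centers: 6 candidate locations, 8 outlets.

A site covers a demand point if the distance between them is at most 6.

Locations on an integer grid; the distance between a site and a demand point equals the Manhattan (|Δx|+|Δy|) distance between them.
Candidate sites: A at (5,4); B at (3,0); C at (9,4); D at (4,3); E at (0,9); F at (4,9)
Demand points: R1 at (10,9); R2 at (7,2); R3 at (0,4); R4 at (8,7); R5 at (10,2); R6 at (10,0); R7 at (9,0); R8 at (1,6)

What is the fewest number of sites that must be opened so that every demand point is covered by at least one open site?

2

Coverage sets (demand points within 6 of each site):
  A: {R2, R3, R4, R8}
  B: {R2, R7}
  C: {R1, R2, R4, R5, R6, R7}
  D: {R2, R3, R8}
  E: {R3, R8}
  F: {R1, R4, R8}
No single site covers all 8 demand points.
But {A, C} covers everything, so the minimum is 2.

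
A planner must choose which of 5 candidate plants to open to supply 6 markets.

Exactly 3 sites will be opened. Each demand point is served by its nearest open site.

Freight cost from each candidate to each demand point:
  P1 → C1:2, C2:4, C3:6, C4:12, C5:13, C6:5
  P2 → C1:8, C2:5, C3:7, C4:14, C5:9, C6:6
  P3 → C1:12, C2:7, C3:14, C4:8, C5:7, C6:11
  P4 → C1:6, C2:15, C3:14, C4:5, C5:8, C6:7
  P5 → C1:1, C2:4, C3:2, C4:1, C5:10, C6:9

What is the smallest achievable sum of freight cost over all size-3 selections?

20

Open {P1, P3, P5}.
  C1→P5 1, C2→P1 4, C3→P5 2, C4→P5 1, C5→P3 7, C6→P1 5  ⇒ total 20.
Compare {P1, P4, P5}: total 21.
Compare {P2, P3, P5}: total 21.
No size-3 selection does better; minimum is 20.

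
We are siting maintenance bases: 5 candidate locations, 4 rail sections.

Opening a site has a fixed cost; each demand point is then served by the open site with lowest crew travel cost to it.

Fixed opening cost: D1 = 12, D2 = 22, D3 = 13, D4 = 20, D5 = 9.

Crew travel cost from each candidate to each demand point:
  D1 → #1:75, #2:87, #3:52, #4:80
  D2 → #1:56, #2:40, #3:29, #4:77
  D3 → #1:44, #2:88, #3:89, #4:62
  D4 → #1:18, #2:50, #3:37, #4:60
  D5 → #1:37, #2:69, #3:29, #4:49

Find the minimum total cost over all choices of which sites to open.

175

Open {D4, D5}: assign each demand point to its cheapest open site.
  #1→D4 18, #2→D4 50, #3→D5 29, #4→D5 49
  crew travel cost 146, fixed 29 → total 175.
Compare {D4}: crew travel cost 165 + fixed 20 = 185.
Compare {D2, D5}: crew travel cost 155 + fixed 31 = 186.
Compare {D1, D4, D5}: crew travel cost 146 + fixed 41 = 187.
All other subsets cost ≥ 185. Minimum total cost: 175.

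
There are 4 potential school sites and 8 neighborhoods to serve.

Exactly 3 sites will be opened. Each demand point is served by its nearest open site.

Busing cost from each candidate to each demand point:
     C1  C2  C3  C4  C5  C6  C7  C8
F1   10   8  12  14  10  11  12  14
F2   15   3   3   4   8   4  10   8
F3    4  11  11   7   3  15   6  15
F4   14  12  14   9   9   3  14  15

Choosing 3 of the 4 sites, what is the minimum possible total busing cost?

Open {F2, F3, F4}.
  C1→F3 4, C2→F2 3, C3→F2 3, C4→F2 4, C5→F3 3, C6→F4 3, C7→F3 6, C8→F2 8  ⇒ total 34.
Compare {F1, F2, F3}: total 35.
Compare {F1, F2, F4}: total 49.
No size-3 selection does better; minimum is 34.

34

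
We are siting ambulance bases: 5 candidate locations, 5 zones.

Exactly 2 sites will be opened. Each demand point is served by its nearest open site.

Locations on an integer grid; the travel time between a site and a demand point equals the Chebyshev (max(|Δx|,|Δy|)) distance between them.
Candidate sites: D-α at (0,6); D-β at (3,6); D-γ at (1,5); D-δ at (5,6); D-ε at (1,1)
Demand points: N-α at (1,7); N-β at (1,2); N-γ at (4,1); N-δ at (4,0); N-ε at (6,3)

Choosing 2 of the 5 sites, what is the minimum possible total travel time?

12

Open {D-β, D-ε}.
  N-α→D-β 2, N-β→D-ε 1, N-γ→D-ε 3, N-δ→D-ε 3, N-ε→D-β 3  ⇒ total 12.
Compare {D-α, D-ε}: total 13.
Compare {D-γ, D-ε}: total 14.
No size-2 selection does better; minimum is 12.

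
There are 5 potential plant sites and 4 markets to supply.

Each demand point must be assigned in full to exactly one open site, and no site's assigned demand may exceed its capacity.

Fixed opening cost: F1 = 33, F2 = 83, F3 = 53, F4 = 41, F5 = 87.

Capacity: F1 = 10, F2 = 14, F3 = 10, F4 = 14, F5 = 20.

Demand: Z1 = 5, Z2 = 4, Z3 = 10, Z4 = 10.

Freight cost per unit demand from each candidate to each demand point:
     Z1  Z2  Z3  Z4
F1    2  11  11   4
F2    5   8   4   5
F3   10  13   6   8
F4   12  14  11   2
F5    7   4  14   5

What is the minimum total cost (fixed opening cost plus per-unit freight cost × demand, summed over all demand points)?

Open {F1, F2, F4}; cheapest assignment that respects the capacities:
  F1 (cap 10, load 5): Z1 — cost 5×2 = 10
  F2 (cap 14, load 14): Z2, Z3 — cost 4×8 + 10×4 = 72
  F4 (cap 14, load 10): Z4 — cost 10×2 = 20
  Shipping 102, fixed 157 → total 259.
  Any other capacity-feasible assignment to {F1, F2, F4} ships for at least 102.
Compare {F1, F3, F4}: its best feasible assignment gives total 261.
Compare {F3, F5}: its best feasible assignment gives total 301.
Every other set of open sites that can feasibly serve all demand totals ≥ 261 even under its best assignment. Minimum: 259.

259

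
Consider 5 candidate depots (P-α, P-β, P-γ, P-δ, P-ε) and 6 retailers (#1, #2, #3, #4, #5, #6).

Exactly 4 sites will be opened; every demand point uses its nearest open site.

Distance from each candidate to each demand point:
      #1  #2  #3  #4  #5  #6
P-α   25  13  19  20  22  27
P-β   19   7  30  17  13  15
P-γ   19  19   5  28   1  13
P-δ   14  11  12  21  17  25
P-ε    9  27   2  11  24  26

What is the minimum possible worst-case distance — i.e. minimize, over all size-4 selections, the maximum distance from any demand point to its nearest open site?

13

Open {P-α, P-β, P-γ, P-ε}.
  Farthest demand point is #6 at distance 13 (to P-γ); all others are ≤ 13.
With {P-α, P-γ, P-δ, P-ε} the worst case is 13.
With {P-β, P-γ, P-δ, P-ε} the worst case is 13.
No size-4 selection achieves below 13.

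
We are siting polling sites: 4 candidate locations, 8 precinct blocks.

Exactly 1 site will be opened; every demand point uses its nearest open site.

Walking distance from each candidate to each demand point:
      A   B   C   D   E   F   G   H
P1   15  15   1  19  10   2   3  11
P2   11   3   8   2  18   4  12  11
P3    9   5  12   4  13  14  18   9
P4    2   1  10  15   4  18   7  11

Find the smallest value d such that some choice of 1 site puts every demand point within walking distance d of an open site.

18

Open {P2}.
  Farthest demand point is E at walking distance 18 (to P2); all others are ≤ 18.
With {P3} the worst case is 18.
With {P4} the worst case is 18.
No size-1 selection achieves below 18.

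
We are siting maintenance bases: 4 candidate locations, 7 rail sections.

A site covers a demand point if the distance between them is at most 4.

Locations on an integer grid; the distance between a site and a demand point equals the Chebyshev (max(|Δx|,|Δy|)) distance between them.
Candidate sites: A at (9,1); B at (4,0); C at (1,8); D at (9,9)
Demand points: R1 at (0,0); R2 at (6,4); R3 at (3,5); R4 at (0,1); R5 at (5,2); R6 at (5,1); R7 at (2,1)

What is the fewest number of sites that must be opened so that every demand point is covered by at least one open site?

Coverage sets (demand points within 4 of each site):
  A: {R2, R5, R6}
  B: {R1, R2, R4, R5, R6, R7}
  C: {R3}
  D: {}
No single site covers all 7 demand points.
But {B, C} covers everything, so the minimum is 2.

2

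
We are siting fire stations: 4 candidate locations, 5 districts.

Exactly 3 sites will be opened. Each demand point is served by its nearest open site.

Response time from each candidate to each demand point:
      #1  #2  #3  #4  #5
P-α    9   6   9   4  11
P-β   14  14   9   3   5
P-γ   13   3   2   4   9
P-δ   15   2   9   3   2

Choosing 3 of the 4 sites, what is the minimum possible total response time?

Open {P-α, P-γ, P-δ}.
  #1→P-α 9, #2→P-δ 2, #3→P-γ 2, #4→P-δ 3, #5→P-δ 2  ⇒ total 18.
Compare {P-α, P-β, P-γ}: total 22.
Compare {P-β, P-γ, P-δ}: total 22.
No size-3 selection does better; minimum is 18.

18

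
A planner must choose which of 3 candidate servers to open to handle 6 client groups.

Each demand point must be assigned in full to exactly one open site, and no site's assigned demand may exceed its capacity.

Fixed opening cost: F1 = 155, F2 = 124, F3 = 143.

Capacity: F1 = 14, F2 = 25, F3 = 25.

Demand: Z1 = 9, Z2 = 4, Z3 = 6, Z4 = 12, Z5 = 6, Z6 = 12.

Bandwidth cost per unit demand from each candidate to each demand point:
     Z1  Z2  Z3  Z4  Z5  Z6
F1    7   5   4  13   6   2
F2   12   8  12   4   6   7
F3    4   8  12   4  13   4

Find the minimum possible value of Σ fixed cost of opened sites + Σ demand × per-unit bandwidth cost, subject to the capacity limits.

Open {F2, F3}; cheapest assignment that respects the capacities:
  F2 (cap 25, load 24): Z3, Z4, Z5 — cost 6×12 + 12×4 + 6×6 = 156
  F3 (cap 25, load 25): Z1, Z2, Z6 — cost 9×4 + 4×8 + 12×4 = 116
  Shipping 272, fixed 267 → total 539.
  Any other capacity-feasible assignment to {F2, F3} ships for at least 272.
Compare {F1, F2, F3}: its best feasible assignment gives total 634.
Every other set of open sites that can feasibly serve all demand totals ≥ 634 even under its best assignment. Minimum: 539.

539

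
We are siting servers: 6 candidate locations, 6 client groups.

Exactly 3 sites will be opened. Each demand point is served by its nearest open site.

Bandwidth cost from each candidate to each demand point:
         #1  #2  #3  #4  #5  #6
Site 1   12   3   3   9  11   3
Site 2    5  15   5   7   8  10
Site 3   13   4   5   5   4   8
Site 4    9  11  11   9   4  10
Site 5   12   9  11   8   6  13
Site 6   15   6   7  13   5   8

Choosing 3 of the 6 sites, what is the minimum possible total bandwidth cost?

23

Open {Site 1, Site 2, Site 3}.
  #1→Site 2 5, #2→Site 1 3, #3→Site 1 3, #4→Site 3 5, #5→Site 3 4, #6→Site 1 3  ⇒ total 23.
Compare {Site 1, Site 2, Site 4}: total 25.
Compare {Site 1, Site 2, Site 6}: total 26.
No size-3 selection does better; minimum is 23.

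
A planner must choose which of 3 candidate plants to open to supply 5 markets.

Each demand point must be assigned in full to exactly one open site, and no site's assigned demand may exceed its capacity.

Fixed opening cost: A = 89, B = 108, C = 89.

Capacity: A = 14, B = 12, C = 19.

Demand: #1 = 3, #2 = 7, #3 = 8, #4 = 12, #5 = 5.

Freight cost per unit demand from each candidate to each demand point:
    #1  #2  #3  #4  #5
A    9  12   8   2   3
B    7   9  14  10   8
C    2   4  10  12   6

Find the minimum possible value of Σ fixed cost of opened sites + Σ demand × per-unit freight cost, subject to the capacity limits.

464

Open {A, B, C}; cheapest assignment that respects the capacities:
  A (cap 14, load 12): #4 — cost 12×2 = 24
  B (cap 12, load 5): #5 — cost 5×8 = 40
  C (cap 19, load 18): #1, #2, #3 — cost 3×2 + 7×4 + 8×10 = 114
  Shipping 178, fixed 286 → total 464.
  Any other capacity-feasible assignment to {A, B, C} ships for at least 178.
Total demand is 35 and no other set of sites has combined capacity ≥ 35, so {A, B, C} is the only feasible choice of open sites. Minimum: 464.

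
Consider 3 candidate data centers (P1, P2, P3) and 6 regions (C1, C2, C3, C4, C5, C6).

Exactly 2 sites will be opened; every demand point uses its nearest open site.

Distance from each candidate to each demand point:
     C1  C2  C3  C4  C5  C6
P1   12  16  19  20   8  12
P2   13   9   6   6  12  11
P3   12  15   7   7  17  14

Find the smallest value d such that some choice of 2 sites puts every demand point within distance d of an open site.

Open {P1, P2}.
  Farthest demand point is C1 at distance 12 (to P1); all others are ≤ 12.
With {P2, P3} the worst case is 12.
With {P1, P3} the worst case is 15.
No size-2 selection achieves below 12.

12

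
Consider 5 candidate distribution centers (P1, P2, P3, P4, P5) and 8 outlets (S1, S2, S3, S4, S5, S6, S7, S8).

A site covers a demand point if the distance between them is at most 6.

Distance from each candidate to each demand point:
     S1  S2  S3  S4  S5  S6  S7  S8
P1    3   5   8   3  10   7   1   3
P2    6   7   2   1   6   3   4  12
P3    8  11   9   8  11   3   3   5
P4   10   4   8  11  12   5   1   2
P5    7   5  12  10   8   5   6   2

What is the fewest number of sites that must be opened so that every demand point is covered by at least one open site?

2

Coverage sets (demand points within 6 of each site):
  P1: {S1, S2, S4, S7, S8}
  P2: {S1, S3, S4, S5, S6, S7}
  P3: {S6, S7, S8}
  P4: {S2, S6, S7, S8}
  P5: {S2, S6, S7, S8}
No single site covers all 8 demand points.
But {P1, P2} covers everything, so the minimum is 2.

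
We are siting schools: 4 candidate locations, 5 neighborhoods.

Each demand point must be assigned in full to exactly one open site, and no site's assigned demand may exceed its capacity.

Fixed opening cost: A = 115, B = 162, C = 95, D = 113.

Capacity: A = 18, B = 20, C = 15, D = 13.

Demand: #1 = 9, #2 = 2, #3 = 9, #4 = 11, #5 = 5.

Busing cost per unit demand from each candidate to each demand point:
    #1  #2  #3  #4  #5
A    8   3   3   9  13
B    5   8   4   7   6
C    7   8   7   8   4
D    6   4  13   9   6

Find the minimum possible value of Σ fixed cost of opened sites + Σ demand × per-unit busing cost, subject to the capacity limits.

497

Open {A, B}; cheapest assignment that respects the capacities:
  A (cap 18, load 16): #2, #3, #5 — cost 2×3 + 9×3 + 5×13 = 98
  B (cap 20, load 20): #1, #4 — cost 9×5 + 11×7 = 122
  Shipping 220, fixed 277 → total 497.
  Any other capacity-feasible assignment to {A, B} ships for at least 220.
Compare {A, C, D}: its best feasible assignment gives total 538.
Compare {A, B, C}: its best feasible assignment gives total 547.
Every other set of open sites that can feasibly serve all demand totals ≥ 538 even under its best assignment. Minimum: 497.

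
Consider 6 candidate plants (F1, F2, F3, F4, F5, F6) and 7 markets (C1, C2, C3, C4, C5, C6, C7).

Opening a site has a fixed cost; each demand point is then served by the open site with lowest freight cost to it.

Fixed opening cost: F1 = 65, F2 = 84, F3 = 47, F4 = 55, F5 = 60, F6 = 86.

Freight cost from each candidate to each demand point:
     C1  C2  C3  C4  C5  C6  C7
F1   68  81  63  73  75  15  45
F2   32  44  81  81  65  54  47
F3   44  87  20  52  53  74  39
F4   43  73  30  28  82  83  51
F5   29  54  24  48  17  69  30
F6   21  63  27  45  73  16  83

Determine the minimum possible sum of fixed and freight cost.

Open {F5}: assign each demand point to its cheapest open site.
  C1→F5 29, C2→F5 54, C3→F5 24, C4→F5 48, C5→F5 17, C6→F5 69, C7→F5 30
  freight cost 271, fixed 60 → total 331.
Compare {F1, F5}: freight cost 217 + fixed 125 = 342.
Compare {F5, F6}: freight cost 207 + fixed 146 = 353.
Compare {F4, F5}: freight cost 251 + fixed 115 = 366.
All other subsets cost ≥ 342. Minimum total cost: 331.

331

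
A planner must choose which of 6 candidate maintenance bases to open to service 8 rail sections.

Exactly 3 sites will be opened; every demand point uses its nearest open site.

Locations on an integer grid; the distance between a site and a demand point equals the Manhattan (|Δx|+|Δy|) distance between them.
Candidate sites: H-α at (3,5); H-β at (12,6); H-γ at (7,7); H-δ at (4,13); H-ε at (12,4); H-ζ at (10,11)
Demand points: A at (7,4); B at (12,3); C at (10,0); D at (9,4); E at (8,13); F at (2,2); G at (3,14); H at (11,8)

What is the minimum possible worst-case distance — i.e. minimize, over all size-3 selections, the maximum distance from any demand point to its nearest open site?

6

Open {H-α, H-δ, H-ε}.
  Farthest demand point is C at distance 6 (to H-ε); all others are ≤ 6.
With {H-α, H-β, H-δ} the worst case is 8.
With {H-α, H-β, H-γ} the worst case is 9.
No size-3 selection achieves below 6.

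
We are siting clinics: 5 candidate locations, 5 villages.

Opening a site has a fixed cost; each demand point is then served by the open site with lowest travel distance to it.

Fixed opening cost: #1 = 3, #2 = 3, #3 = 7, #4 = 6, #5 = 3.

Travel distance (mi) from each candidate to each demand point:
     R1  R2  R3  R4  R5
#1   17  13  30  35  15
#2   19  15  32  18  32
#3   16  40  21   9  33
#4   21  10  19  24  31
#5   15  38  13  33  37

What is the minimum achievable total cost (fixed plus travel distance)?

Open {#1, #3, #5}: assign each demand point to its cheapest open site.
  R1→#5 15, R2→#1 13, R3→#5 13, R4→#3 9, R5→#1 15
  travel distance 65, fixed 13 → total 78.
Compare {#1, #2, #3, #5}: travel distance 65 + fixed 16 = 81.
Compare {#1, #3, #4, #5}: travel distance 62 + fixed 19 = 81.
Compare {#1, #2, #5}: travel distance 74 + fixed 9 = 83.
All other subsets cost ≥ 81. Minimum total cost: 78.

78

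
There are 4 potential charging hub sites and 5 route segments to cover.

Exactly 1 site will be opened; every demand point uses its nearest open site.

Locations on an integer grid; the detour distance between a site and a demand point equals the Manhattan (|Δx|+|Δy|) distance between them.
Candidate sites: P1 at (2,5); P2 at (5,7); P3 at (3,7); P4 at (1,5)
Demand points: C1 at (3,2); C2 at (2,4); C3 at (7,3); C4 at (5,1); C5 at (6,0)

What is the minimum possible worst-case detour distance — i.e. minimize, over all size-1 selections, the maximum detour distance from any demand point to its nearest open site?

Open {P2}.
  Farthest demand point is C5 at detour distance 8 (to P2); all others are ≤ 8.
With {P1} the worst case is 9.
With {P3} the worst case is 10.
No size-1 selection achieves below 8.

8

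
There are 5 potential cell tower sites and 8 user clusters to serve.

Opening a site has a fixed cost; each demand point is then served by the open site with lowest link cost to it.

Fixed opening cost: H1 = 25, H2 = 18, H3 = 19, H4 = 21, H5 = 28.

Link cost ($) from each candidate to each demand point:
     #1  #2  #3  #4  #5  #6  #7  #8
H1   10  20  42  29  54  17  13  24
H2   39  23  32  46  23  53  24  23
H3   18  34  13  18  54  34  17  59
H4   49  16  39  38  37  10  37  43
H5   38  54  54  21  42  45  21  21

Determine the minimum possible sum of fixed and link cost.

Open {H2, H3, H4}: assign each demand point to its cheapest open site.
  #1→H3 18, #2→H4 16, #3→H3 13, #4→H3 18, #5→H2 23, #6→H4 10, #7→H3 17, #8→H2 23
  link cost 138, fixed 58 → total 196.
Compare {H1, H2, H3}: link cost 137 + fixed 62 = 199.
Compare {H2, H3}: link cost 169 + fixed 37 = 206.
Compare {H1, H3, H4}: link cost 141 + fixed 65 = 206.
All other subsets cost ≥ 199. Minimum total cost: 196.

196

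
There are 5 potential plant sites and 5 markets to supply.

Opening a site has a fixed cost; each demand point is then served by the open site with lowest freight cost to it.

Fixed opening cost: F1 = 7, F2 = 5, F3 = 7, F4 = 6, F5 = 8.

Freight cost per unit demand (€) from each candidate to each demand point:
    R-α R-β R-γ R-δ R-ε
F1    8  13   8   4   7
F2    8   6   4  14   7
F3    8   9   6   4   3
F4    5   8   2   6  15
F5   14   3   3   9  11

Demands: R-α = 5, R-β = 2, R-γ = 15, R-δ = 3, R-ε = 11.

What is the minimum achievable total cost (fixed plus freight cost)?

127

Open {F3, F4, F5}: assign each demand point to its cheapest open site.
  R-α→F4 5×5=25, R-β→F5 2×3=6, R-γ→F4 15×2=30, R-δ→F3 3×4=12, R-ε→F3 11×3=33
  freight cost 106, fixed 21 → total 127.
Compare {F3, F4}: freight cost 116 + fixed 13 = 129.
Compare {F2, F3, F4}: freight cost 112 + fixed 18 = 130.
Compare {F2, F3, F4, F5}: freight cost 106 + fixed 26 = 132.
All other subsets cost ≥ 129. Minimum total cost: 127.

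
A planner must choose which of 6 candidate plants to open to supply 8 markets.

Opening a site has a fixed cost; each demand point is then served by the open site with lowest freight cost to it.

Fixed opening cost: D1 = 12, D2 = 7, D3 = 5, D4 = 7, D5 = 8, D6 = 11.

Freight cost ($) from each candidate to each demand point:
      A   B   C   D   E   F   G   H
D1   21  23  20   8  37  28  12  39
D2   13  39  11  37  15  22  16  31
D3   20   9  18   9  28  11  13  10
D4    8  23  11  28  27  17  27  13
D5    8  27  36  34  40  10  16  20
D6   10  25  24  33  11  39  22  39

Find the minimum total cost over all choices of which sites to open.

Open {D2, D3}: assign each demand point to its cheapest open site.
  A→D2 13, B→D3 9, C→D2 11, D→D3 9, E→D2 15, F→D3 11, G→D3 13, H→D3 10
  freight cost 91, fixed 12 → total 103.
Compare {D2, D3, D4}: freight cost 86 + fixed 19 = 105.
Compare {D2, D3, D5}: freight cost 85 + fixed 20 = 105.
Compare {D3, D4, D6}: freight cost 82 + fixed 23 = 105.
All other subsets cost ≥ 105. Minimum total cost: 103.

103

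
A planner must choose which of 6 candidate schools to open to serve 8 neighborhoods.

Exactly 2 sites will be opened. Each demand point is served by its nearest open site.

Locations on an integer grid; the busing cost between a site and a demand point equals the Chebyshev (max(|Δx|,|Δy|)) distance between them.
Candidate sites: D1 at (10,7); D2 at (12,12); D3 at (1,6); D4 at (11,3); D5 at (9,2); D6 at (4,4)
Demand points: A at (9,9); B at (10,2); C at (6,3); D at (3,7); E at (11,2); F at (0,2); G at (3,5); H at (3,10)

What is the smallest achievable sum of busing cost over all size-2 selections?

Open {D4, D6}.
  A→D6 5, B→D4 1, C→D6 2, D→D6 3, E→D4 1, F→D6 4, G→D6 1, H→D6 6  ⇒ total 23.
Compare {D5, D6}: total 24.
Compare {D3, D4}: total 25.
No size-2 selection does better; minimum is 23.

23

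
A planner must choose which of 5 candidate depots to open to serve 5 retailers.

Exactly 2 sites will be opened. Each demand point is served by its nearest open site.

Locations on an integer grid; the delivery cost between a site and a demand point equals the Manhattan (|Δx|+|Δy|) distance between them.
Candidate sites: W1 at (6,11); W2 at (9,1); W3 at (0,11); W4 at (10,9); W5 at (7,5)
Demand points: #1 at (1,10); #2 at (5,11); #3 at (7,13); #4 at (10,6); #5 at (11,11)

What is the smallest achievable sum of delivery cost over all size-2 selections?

16

Open {W1, W4}.
  #1→W1 6, #2→W1 1, #3→W1 3, #4→W4 3, #5→W4 3  ⇒ total 16.
Compare {W1, W5}: total 19.
Compare {W1, W3}: total 20.
No size-2 selection does better; minimum is 16.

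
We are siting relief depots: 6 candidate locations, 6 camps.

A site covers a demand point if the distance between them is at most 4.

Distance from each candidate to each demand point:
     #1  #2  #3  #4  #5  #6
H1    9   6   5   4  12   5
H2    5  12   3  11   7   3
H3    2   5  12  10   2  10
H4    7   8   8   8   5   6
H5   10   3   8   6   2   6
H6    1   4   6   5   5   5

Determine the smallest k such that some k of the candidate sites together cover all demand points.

4

Coverage sets (demand points within 4 of each site):
  H1: {#4}
  H2: {#3, #6}
  H3: {#1, #5}
  H4: {}
  H5: {#2, #5}
  H6: {#1, #2}
No 3 sites suffice: every size-3 union leaves at least one demand point uncovered.
But {H1, H2, H3, H5} covers everything, so the minimum is 4.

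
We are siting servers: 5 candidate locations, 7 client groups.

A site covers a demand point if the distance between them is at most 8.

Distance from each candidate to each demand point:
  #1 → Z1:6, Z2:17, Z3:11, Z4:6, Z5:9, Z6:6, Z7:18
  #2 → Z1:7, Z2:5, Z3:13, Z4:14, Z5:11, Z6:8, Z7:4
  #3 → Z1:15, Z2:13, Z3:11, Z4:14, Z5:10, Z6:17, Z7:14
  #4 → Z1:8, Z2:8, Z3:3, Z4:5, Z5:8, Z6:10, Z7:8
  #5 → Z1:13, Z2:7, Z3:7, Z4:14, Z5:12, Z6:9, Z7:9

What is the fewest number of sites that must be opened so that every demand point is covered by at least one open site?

2

Coverage sets (demand points within 8 of each site):
  #1: {Z1, Z4, Z6}
  #2: {Z1, Z2, Z6, Z7}
  #3: {}
  #4: {Z1, Z2, Z3, Z4, Z5, Z7}
  #5: {Z2, Z3}
No single site covers all 7 demand points.
But {#1, #4} covers everything, so the minimum is 2.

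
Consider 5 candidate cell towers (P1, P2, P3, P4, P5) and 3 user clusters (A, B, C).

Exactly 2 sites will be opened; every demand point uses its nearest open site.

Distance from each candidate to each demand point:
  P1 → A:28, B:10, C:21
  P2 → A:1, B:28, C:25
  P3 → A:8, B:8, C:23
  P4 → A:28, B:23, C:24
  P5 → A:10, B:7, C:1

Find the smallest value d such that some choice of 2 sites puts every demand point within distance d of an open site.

7

Open {P2, P5}.
  Farthest demand point is B at distance 7 (to P5); all others are ≤ 7.
With {P3, P5} the worst case is 8.
With {P1, P5} the worst case is 10.
No size-2 selection achieves below 7.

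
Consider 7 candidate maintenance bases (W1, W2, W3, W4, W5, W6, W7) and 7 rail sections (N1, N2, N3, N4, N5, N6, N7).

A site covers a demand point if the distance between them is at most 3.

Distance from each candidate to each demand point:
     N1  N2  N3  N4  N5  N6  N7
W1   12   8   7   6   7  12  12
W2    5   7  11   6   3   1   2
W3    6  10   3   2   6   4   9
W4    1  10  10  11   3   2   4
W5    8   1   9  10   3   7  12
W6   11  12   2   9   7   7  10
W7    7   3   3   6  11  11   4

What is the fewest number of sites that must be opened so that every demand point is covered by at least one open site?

4

Coverage sets (demand points within 3 of each site):
  W1: {}
  W2: {N5, N6, N7}
  W3: {N3, N4}
  W4: {N1, N5, N6}
  W5: {N2, N5}
  W6: {N3}
  W7: {N2, N3}
No 3 sites suffice: every size-3 union leaves at least one demand point uncovered.
But {W2, W3, W4, W5} covers everything, so the minimum is 4.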